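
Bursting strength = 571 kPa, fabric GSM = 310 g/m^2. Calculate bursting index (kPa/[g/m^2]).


Formula: Bursting Index = Bursting Strength / Fabric GSM
BI = 571 kPa / 310 g/m^2
BI = 1.842 kPa/(g/m^2)

1.842 kPa/(g/m^2)


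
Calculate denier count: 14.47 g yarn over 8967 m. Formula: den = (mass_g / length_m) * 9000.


Formula: den = (mass_g / length_m) * 9000
Substituting: den = (14.47 / 8967) * 9000
Intermediate: 14.47 / 8967 = 0.00161369 g/m
den = 0.00161369 * 9000 = 14.5 denier

14.5 denier


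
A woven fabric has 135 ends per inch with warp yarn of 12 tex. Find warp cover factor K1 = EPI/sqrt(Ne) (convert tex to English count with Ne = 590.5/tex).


Formula: K1 = EPI / sqrt(Ne), with Ne = 590.5 / tex_warp
Step 1: Ne = 590.5 / 12 = 49.208
Step 2: sqrt(Ne) = sqrt(49.208) = 7.0148
Step 3: K1 = 135 / 7.0148 = 19.2

19.2


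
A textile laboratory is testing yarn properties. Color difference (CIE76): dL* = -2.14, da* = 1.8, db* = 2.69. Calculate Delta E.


Formula: Delta E = sqrt(dL*^2 + da*^2 + db*^2)
Step 1: dL*^2 = (-2.14)^2 = 4.5796
Step 2: da*^2 = 1.8^2 = 3.24
Step 3: db*^2 = 2.69^2 = 7.2361
Step 4: Sum = 4.5796 + 3.24 + 7.2361 = 15.0557
Step 5: Delta E = sqrt(15.0557) = 3.88

3.88 Delta E


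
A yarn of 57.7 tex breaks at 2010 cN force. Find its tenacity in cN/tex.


Formula: Tenacity = Breaking force / Linear density
Tenacity = 2010 cN / 57.7 tex
Tenacity = 34.84 cN/tex

34.84 cN/tex


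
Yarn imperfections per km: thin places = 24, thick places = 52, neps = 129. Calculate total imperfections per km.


Formula: Total = thin places + thick places + neps
Total = 24 + 52 + 129
Total = 205 imperfections/km

205 imperfections/km


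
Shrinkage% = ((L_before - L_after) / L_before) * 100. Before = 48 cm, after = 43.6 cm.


Formula: Shrinkage% = ((L_before - L_after) / L_before) * 100
Step 1: Shrinkage = 48 - 43.6 = 4.4 cm
Step 2: Shrinkage% = (4.4 / 48) * 100
Step 3: Shrinkage% = 0.091667 * 100 = 9.1667% ≈ 9.2%

9.2%


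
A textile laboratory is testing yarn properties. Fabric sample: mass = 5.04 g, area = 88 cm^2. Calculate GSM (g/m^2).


Formula: GSM = mass_g / area_m2
Step 1: Convert area: 88 cm^2 = 88 / 10000 = 0.0088 m^2
Step 2: GSM = 5.04 g / 0.0088 m^2 = 572.7 g/m^2

572.7 g/m^2


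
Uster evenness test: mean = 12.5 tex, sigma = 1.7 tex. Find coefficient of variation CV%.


Formula: CV% = (standard deviation / mean) * 100
Step 1: Ratio = 1.7 / 12.5 = 0.136
Step 2: CV% = 0.136 * 100 = 13.6%

13.6%


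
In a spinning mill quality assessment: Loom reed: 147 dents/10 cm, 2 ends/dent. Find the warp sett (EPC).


Formula: EPC = (dents per 10 cm * ends per dent) / 10
Step 1: Total ends per 10 cm = 147 * 2 = 294
Step 2: EPC = 294 / 10 = 29.4 ends/cm

29.4 ends/cm


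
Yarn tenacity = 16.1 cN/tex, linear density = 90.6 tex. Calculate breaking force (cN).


Formula: Breaking force = Tenacity * Linear density
F = 16.1 cN/tex * 90.6 tex
F = 1458.66 cN

1458.66 cN


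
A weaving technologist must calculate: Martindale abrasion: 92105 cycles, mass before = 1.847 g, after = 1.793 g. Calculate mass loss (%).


Formula: Mass loss% = ((m_before - m_after) / m_before) * 100
Step 1: Mass loss = 1.847 - 1.793 = 0.054 g
Step 2: Ratio = 0.054 / 1.847 = 0.0292366
Step 3: Mass loss% = 0.0292366 * 100 = 2.92366% ≈ 2.92%

2.92%


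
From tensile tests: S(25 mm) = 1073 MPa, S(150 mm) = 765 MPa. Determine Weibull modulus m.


Formula: m = ln(L1/L2) / ln(S2/S1)
Step 1: ln(L1/L2) = ln(25/150) = -1.79176
Step 2: S2/S1 = 765/1073 = 0.71295
Step 3: ln(S2/S1) = ln(0.71295) = -0.33834
Step 4: m = -1.79176 / -0.33834 = 5.30

5.30 (Weibull m)


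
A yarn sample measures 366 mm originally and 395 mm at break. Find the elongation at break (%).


Formula: Elongation (%) = ((L_break - L0) / L0) * 100
Step 1: Extension = 395 - 366 = 29 mm
Step 2: Elongation = (29 / 366) * 100
Step 3: Elongation = 0.079235 * 100 = 7.9235% ≈ 7.9%

7.9%


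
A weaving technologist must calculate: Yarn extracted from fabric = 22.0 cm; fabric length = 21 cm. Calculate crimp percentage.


Formula: Crimp% = ((L_yarn - L_fabric) / L_fabric) * 100
Step 1: Extension = 22.0 - 21 = 1.0 cm
Step 2: Crimp% = (1.0 / 21) * 100
Step 3: Crimp% = 0.047619 * 100 = 4.7619% ≈ 4.8%

4.8%


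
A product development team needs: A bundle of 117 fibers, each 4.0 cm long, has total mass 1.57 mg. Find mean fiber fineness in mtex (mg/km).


Formula: fineness (mtex) = mass (mg) / total length (km) = (mass_mg / total_length_m) * 1000
Step 1: Convert fiber length: 4.0 cm = 0.04 m
Step 2: Total fiber length = 117 * 0.04 = 4.68 m
Step 3: Linear density = 1.57 mg / 4.68 m = 0.3355 mg/m
Step 4: fineness = 0.3355 * 1000 = 335.5 mtex

335.5 mtex


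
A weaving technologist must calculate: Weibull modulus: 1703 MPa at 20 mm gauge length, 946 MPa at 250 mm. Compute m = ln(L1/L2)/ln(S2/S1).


Formula: m = ln(L1/L2) / ln(S2/S1)
Step 1: ln(L1/L2) = ln(20/250) = -2.52573
Step 2: S2/S1 = 946/1703 = 0.55549
Step 3: ln(S2/S1) = ln(0.55549) = -0.58790
Step 4: m = -2.52573 / -0.58790 = 4.30

4.30 (Weibull m)


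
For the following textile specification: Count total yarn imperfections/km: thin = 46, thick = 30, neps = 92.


Formula: Total = thin places + thick places + neps
Total = 46 + 30 + 92
Total = 168 imperfections/km

168 imperfections/km


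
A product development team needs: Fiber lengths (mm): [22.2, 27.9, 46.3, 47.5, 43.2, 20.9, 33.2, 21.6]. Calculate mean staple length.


Formula: Mean = sum of lengths / count
Sum = 22.2 + 27.9 + 46.3 + 47.5 + 43.2 + 20.9 + 33.2 + 21.6
Sum = 262.8 mm
Mean = 262.8 / 8 = 32.85 mm

32.85 mm


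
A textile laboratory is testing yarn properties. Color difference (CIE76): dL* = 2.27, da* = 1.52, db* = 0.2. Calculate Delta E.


Formula: Delta E = sqrt(dL*^2 + da*^2 + db*^2)
Step 1: dL*^2 = 2.27^2 = 5.1529
Step 2: da*^2 = 1.52^2 = 2.3104
Step 3: db*^2 = 0.2^2 = 0.04
Step 4: Sum = 5.1529 + 2.3104 + 0.04 = 7.5033
Step 5: Delta E = sqrt(7.5033) = 2.74

2.74 Delta E


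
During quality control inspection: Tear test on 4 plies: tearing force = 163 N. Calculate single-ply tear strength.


Formula: Per-ply strength = Total force / Number of plies
Per-ply = 163 N / 4
Per-ply = 40.75 N

40.75 N


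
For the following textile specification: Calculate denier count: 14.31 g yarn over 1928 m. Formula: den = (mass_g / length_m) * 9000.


Formula: den = (mass_g / length_m) * 9000
Substituting: den = (14.31 / 1928) * 9000
Intermediate: 14.31 / 1928 = 0.0074222 g/m
den = 0.0074222 * 9000 = 66.8 denier

66.8 denier


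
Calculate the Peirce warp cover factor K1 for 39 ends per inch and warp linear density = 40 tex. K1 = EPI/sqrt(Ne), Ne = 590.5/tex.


Formula: K1 = EPI / sqrt(Ne), with Ne = 590.5 / tex_warp
Step 1: Ne = 590.5 / 40 = 14.763
Step 2: sqrt(Ne) = sqrt(14.763) = 3.8423
Step 3: K1 = 39 / 3.8423 = 10.2

10.2


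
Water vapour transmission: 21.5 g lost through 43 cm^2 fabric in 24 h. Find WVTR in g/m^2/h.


Formula: WVTR = mass_loss / (area * time)
Step 1: Convert area: 43 cm^2 = 0.0043 m^2
Step 2: WVTR = 21.5 g / (0.0043 m^2 * 24 h)
Step 3: WVTR = 21.5 / 0.1032 = 208.3 g/m^2/h

208.3 g/m^2/h


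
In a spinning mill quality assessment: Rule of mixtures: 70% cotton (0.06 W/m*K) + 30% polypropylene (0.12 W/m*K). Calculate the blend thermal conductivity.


Formula: Blend property = (fraction_A * property_A) + (fraction_B * property_B)
Step 1: Contribution A = 70/100 * 0.06 W/m*K = 0.042 W/m*K
Step 2: Contribution B = 30/100 * 0.12 W/m*K = 0.036 W/m*K
Step 3: Blend thermal conductivity = 0.042 + 0.036 = 0.078 W/m*K

0.078 W/m*K


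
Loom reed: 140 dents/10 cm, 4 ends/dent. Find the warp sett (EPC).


Formula: EPC = (dents per 10 cm * ends per dent) / 10
Step 1: Total ends per 10 cm = 140 * 4 = 560
Step 2: EPC = 560 / 10 = 56.0 ends/cm

56.0 ends/cm


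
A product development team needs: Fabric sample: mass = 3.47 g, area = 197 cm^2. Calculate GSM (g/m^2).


Formula: GSM = mass_g / area_m2
Step 1: Convert area: 197 cm^2 = 197 / 10000 = 0.0197 m^2
Step 2: GSM = 3.47 g / 0.0197 m^2 = 176.1 g/m^2

176.1 g/m^2


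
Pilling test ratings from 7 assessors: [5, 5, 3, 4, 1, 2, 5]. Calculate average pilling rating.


Formula: Mean = sum / count
Sum = 5 + 5 + 3 + 4 + 1 + 2 + 5 = 25
Mean = 25 / 7 = 3.6

3.6


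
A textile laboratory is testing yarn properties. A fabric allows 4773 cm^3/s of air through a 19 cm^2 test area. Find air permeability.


Formula: Air Permeability = Airflow / Test Area
AP = 4773 cm^3/s / 19 cm^2
AP = 251.2 cm^3/s/cm^2

251.2 cm^3/s/cm^2


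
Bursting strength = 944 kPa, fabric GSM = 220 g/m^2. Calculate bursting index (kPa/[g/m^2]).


Formula: Bursting Index = Bursting Strength / Fabric GSM
BI = 944 kPa / 220 g/m^2
BI = 4.291 kPa/(g/m^2)

4.291 kPa/(g/m^2)


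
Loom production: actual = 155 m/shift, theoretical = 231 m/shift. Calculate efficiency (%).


Formula: Efficiency% = (Actual output / Theoretical output) * 100
Efficiency% = (155 / 231) * 100
Efficiency% = 0.670996 * 100 = 67.0996% ≈ 67.1%

67.1%


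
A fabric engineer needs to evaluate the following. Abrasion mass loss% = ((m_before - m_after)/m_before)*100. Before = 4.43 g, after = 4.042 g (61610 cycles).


Formula: Mass loss% = ((m_before - m_after) / m_before) * 100
Step 1: Mass loss = 4.43 - 4.042 = 0.388 g
Step 2: Ratio = 0.388 / 4.43 = 0.0875847
Step 3: Mass loss% = 0.0875847 * 100 = 8.75847% ≈ 8.76%

8.76%


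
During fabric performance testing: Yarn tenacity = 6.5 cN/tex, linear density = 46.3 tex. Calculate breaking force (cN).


Formula: Breaking force = Tenacity * Linear density
F = 6.5 cN/tex * 46.3 tex
F = 300.95 cN

300.95 cN


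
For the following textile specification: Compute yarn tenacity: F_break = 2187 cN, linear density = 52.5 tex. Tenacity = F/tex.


Formula: Tenacity = Breaking force / Linear density
Tenacity = 2187 cN / 52.5 tex
Tenacity = 41.66 cN/tex

41.66 cN/tex


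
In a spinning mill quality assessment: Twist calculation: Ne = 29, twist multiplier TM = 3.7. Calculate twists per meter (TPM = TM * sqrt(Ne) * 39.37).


Formula: TPM = TM * sqrt(Ne) * 39.37
Step 1: sqrt(Ne) = sqrt(29) = 5.3852
Step 2: TM * sqrt(Ne) = 3.7 * 5.3852 = 19.9252
Step 3: TPM = 19.9252 * 39.37 = 784 twists/m

784 twists/m


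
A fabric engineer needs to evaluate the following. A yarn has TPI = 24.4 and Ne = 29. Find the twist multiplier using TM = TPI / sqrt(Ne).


Formula: TM = TPI / sqrt(Ne)
Step 1: sqrt(Ne) = sqrt(29) = 5.3852
Step 2: TM = 24.4 / 5.3852 = 4.53

4.53 TM


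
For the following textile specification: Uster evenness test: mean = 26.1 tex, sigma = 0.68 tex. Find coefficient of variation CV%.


Formula: CV% = (standard deviation / mean) * 100
Step 1: Ratio = 0.68 / 26.1 = 0.026054
Step 2: CV% = 0.026054 * 100 = 2.6054% ≈ 2.6%

2.6%


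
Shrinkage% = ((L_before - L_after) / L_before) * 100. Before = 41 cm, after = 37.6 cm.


Formula: Shrinkage% = ((L_before - L_after) / L_before) * 100
Step 1: Shrinkage = 41 - 37.6 = 3.4 cm
Step 2: Shrinkage% = (3.4 / 41) * 100
Step 3: Shrinkage% = 0.082927 * 100 = 8.2927% ≈ 8.3%

8.3%


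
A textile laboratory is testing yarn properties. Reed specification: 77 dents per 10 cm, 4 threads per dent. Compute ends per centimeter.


Formula: EPC = (dents per 10 cm * ends per dent) / 10
Step 1: Total ends per 10 cm = 77 * 4 = 308
Step 2: EPC = 308 / 10 = 30.8 ends/cm

30.8 ends/cm


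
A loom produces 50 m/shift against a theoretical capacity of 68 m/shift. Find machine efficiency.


Formula: Efficiency% = (Actual output / Theoretical output) * 100
Efficiency% = (50 / 68) * 100
Efficiency% = 0.735294 * 100 = 73.5294% ≈ 73.5%

73.5%


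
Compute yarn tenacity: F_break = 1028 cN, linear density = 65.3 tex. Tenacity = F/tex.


Formula: Tenacity = Breaking force / Linear density
Tenacity = 1028 cN / 65.3 tex
Tenacity = 15.74 cN/tex

15.74 cN/tex


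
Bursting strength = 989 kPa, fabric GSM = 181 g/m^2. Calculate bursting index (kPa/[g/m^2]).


Formula: Bursting Index = Bursting Strength / Fabric GSM
BI = 989 kPa / 181 g/m^2
BI = 5.464 kPa/(g/m^2)

5.464 kPa/(g/m^2)


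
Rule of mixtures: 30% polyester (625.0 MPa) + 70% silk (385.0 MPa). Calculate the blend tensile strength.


Formula: Blend property = (fraction_A * property_A) + (fraction_B * property_B)
Step 1: Contribution A = 30/100 * 625.0 MPa = 187.5 MPa
Step 2: Contribution B = 70/100 * 385.0 MPa = 269.5 MPa
Step 3: Blend tensile strength = 187.5 + 269.5 = 457.0 MPa

457.0 MPa


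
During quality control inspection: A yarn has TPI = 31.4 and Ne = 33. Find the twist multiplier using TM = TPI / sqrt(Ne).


Formula: TM = TPI / sqrt(Ne)
Step 1: sqrt(Ne) = sqrt(33) = 5.7446
Step 2: TM = 31.4 / 5.7446 = 5.47

5.47 TM


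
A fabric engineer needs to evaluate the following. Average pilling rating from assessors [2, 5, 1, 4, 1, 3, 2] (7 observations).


Formula: Mean = sum / count
Sum = 2 + 5 + 1 + 4 + 1 + 3 + 2 = 18
Mean = 18 / 7 = 2.6

2.6


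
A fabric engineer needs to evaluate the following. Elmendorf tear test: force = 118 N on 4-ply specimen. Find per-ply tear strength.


Formula: Per-ply strength = Total force / Number of plies
Per-ply = 118 N / 4
Per-ply = 29.5 N

29.5 N


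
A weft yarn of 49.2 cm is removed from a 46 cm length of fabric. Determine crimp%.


Formula: Crimp% = ((L_yarn - L_fabric) / L_fabric) * 100
Step 1: Extension = 49.2 - 46 = 3.2 cm
Step 2: Crimp% = (3.2 / 46) * 100
Step 3: Crimp% = 0.069565 * 100 = 6.9565% ≈ 7.0%

7.0%


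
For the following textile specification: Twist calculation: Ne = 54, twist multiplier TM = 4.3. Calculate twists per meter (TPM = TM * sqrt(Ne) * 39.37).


Formula: TPM = TM * sqrt(Ne) * 39.37
Step 1: sqrt(Ne) = sqrt(54) = 7.3485
Step 2: TM * sqrt(Ne) = 4.3 * 7.3485 = 31.5986
Step 3: TPM = 31.5986 * 39.37 = 1244 twists/m

1244 twists/m


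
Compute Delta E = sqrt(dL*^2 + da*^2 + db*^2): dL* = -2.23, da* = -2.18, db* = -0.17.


Formula: Delta E = sqrt(dL*^2 + da*^2 + db*^2)
Step 1: dL*^2 = (-2.23)^2 = 4.9729
Step 2: da*^2 = (-2.18)^2 = 4.7524
Step 3: db*^2 = (-0.17)^2 = 0.0289
Step 4: Sum = 4.9729 + 4.7524 + 0.0289 = 9.7542
Step 5: Delta E = sqrt(9.7542) = 3.12

3.12 Delta E


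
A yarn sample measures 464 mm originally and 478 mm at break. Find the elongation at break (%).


Formula: Elongation (%) = ((L_break - L0) / L0) * 100
Step 1: Extension = 478 - 464 = 14 mm
Step 2: Elongation = (14 / 464) * 100
Step 3: Elongation = 0.030172 * 100 = 3.0172% ≈ 3.0%

3.0%


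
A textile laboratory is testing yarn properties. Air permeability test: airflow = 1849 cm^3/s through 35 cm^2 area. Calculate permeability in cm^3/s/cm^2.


Formula: Air Permeability = Airflow / Test Area
AP = 1849 cm^3/s / 35 cm^2
AP = 52.8 cm^3/s/cm^2

52.8 cm^3/s/cm^2


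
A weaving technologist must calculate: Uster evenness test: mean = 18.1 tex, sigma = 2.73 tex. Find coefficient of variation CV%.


Formula: CV% = (standard deviation / mean) * 100
Step 1: Ratio = 2.73 / 18.1 = 0.150829
Step 2: CV% = 0.150829 * 100 = 15.0829% ≈ 15.1%

15.1%


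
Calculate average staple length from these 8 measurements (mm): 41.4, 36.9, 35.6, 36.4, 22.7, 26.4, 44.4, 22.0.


Formula: Mean = sum of lengths / count
Sum = 41.4 + 36.9 + 35.6 + 36.4 + 22.7 + 26.4 + 44.4 + 22.0
Sum = 265.8 mm
Mean = 265.8 / 8 = 33.23 mm

33.23 mm


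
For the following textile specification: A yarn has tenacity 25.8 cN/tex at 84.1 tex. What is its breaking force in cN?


Formula: Breaking force = Tenacity * Linear density
F = 25.8 cN/tex * 84.1 tex
F = 2169.78 cN

2169.78 cN


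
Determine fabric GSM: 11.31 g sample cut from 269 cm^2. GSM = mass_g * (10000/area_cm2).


Formula: GSM = mass_g / area_m2
Step 1: Convert area: 269 cm^2 = 269 / 10000 = 0.0269 m^2
Step 2: GSM = 11.31 g / 0.0269 m^2 = 420.4 g/m^2

420.4 g/m^2


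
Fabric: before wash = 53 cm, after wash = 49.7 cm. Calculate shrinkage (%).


Formula: Shrinkage% = ((L_before - L_after) / L_before) * 100
Step 1: Shrinkage = 53 - 49.7 = 3.3 cm
Step 2: Shrinkage% = (3.3 / 53) * 100
Step 3: Shrinkage% = 0.062264 * 100 = 6.2264% ≈ 6.2%

6.2%


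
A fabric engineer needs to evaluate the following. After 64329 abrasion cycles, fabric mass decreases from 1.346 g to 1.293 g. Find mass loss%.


Formula: Mass loss% = ((m_before - m_after) / m_before) * 100
Step 1: Mass loss = 1.346 - 1.293 = 0.053 g
Step 2: Ratio = 0.053 / 1.346 = 0.0393759
Step 3: Mass loss% = 0.0393759 * 100 = 3.93759% ≈ 3.94%

3.94%


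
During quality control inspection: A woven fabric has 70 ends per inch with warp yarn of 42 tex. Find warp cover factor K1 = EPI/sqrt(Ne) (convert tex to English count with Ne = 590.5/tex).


Formula: K1 = EPI / sqrt(Ne), with Ne = 590.5 / tex_warp
Step 1: Ne = 590.5 / 42 = 14.06
Step 2: sqrt(Ne) = sqrt(14.06) = 3.7497
Step 3: K1 = 70 / 3.7497 = 18.7

18.7


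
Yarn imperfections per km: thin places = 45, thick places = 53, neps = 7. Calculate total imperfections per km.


Formula: Total = thin places + thick places + neps
Total = 45 + 53 + 7
Total = 105 imperfections/km

105 imperfections/km


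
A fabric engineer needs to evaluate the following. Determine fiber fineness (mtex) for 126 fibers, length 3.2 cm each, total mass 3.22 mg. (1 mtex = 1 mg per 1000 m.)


Formula: fineness (mtex) = mass (mg) / total length (km) = (mass_mg / total_length_m) * 1000
Step 1: Convert fiber length: 3.2 cm = 0.032 m
Step 2: Total fiber length = 126 * 0.032 = 4.032 m
Step 3: Linear density = 3.22 mg / 4.032 m = 0.7986 mg/m
Step 4: fineness = 0.7986 * 1000 = 798.6 mtex

798.6 mtex


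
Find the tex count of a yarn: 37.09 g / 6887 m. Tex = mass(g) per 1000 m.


Formula: Tex = (mass_g / length_m) * 1000
Substituting: Tex = (37.09 / 6887) * 1000
Intermediate: 37.09 / 6887 = 0.00538551 g/m
Tex = 0.00538551 * 1000 = 5.39 tex

5.39 tex


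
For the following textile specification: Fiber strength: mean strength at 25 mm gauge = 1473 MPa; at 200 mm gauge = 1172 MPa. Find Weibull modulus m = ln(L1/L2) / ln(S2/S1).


Formula: m = ln(L1/L2) / ln(S2/S1)
Step 1: ln(L1/L2) = ln(25/200) = -2.07944
Step 2: S2/S1 = 1172/1473 = 0.79566
Step 3: ln(S2/S1) = ln(0.79566) = -0.22858
Step 4: m = -2.07944 / -0.22858 = 9.10

9.10 (Weibull m)


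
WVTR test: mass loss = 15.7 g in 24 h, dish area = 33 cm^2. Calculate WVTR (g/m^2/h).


Formula: WVTR = mass_loss / (area * time)
Step 1: Convert area: 33 cm^2 = 0.0033 m^2
Step 2: WVTR = 15.7 g / (0.0033 m^2 * 24 h)
Step 3: WVTR = 15.7 / 0.0792 = 198.2 g/m^2/h

198.2 g/m^2/h


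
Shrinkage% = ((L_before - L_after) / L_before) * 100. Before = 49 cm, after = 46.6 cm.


Formula: Shrinkage% = ((L_before - L_after) / L_before) * 100
Step 1: Shrinkage = 49 - 46.6 = 2.4 cm
Step 2: Shrinkage% = (2.4 / 49) * 100
Step 3: Shrinkage% = 0.04898 * 100 = 4.898% ≈ 4.9%

4.9%


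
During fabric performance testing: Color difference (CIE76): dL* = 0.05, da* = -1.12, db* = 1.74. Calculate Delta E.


Formula: Delta E = sqrt(dL*^2 + da*^2 + db*^2)
Step 1: dL*^2 = 0.05^2 = 0.0025
Step 2: da*^2 = (-1.12)^2 = 1.2544
Step 3: db*^2 = 1.74^2 = 3.0276
Step 4: Sum = 0.0025 + 1.2544 + 3.0276 = 4.2845
Step 5: Delta E = sqrt(4.2845) = 2.07

2.07 Delta E


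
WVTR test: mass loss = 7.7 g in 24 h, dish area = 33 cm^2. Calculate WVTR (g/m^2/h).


Formula: WVTR = mass_loss / (area * time)
Step 1: Convert area: 33 cm^2 = 0.0033 m^2
Step 2: WVTR = 7.7 g / (0.0033 m^2 * 24 h)
Step 3: WVTR = 7.7 / 0.0792 = 97.2 g/m^2/h

97.2 g/m^2/h


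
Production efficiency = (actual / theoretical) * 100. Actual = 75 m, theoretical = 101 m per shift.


Formula: Efficiency% = (Actual output / Theoretical output) * 100
Efficiency% = (75 / 101) * 100
Efficiency% = 0.742574 * 100 = 74.2574% ≈ 74.3%

74.3%


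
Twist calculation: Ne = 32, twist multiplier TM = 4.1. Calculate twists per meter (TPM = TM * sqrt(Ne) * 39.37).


Formula: TPM = TM * sqrt(Ne) * 39.37
Step 1: sqrt(Ne) = sqrt(32) = 5.6569
Step 2: TM * sqrt(Ne) = 4.1 * 5.6569 = 23.1933
Step 3: TPM = 23.1933 * 39.37 = 913 twists/m

913 twists/m


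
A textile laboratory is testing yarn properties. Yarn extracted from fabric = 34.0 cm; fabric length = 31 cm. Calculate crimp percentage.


Formula: Crimp% = ((L_yarn - L_fabric) / L_fabric) * 100
Step 1: Extension = 34.0 - 31 = 3.0 cm
Step 2: Crimp% = (3.0 / 31) * 100
Step 3: Crimp% = 0.096774 * 100 = 9.6774% ≈ 9.7%

9.7%


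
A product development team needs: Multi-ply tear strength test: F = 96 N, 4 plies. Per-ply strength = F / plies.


Formula: Per-ply strength = Total force / Number of plies
Per-ply = 96 N / 4
Per-ply = 24 N

24 N


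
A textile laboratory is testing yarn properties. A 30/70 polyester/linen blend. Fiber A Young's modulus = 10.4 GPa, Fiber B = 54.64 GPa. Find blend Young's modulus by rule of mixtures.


Formula: Blend property = (fraction_A * property_A) + (fraction_B * property_B)
Step 1: Contribution A = 30/100 * 10.4 GPa = 3.12 GPa
Step 2: Contribution B = 70/100 * 54.64 GPa = 38.248 GPa
Step 3: Blend Young's modulus = 3.12 + 38.248 = 41.368 GPa

41.368 GPa


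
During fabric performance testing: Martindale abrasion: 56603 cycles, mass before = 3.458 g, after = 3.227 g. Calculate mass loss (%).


Formula: Mass loss% = ((m_before - m_after) / m_before) * 100
Step 1: Mass loss = 3.458 - 3.227 = 0.231 g
Step 2: Ratio = 0.231 / 3.458 = 0.0668016
Step 3: Mass loss% = 0.0668016 * 100 = 6.68016% ≈ 6.68%

6.68%


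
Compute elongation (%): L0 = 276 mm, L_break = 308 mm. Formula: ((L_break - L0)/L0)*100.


Formula: Elongation (%) = ((L_break - L0) / L0) * 100
Step 1: Extension = 308 - 276 = 32 mm
Step 2: Elongation = (32 / 276) * 100
Step 3: Elongation = 0.115942 * 100 = 11.5942% ≈ 11.6%

11.6%


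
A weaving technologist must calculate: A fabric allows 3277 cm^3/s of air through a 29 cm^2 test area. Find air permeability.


Formula: Air Permeability = Airflow / Test Area
AP = 3277 cm^3/s / 29 cm^2
AP = 113.0 cm^3/s/cm^2

113.0 cm^3/s/cm^2


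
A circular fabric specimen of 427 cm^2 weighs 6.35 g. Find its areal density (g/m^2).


Formula: GSM = mass_g / area_m2
Step 1: Convert area: 427 cm^2 = 427 / 10000 = 0.0427 m^2
Step 2: GSM = 6.35 g / 0.0427 m^2 = 148.7 g/m^2

148.7 g/m^2


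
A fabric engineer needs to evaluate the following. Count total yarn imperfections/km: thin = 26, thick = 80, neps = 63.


Formula: Total = thin places + thick places + neps
Total = 26 + 80 + 63
Total = 169 imperfections/km

169 imperfections/km


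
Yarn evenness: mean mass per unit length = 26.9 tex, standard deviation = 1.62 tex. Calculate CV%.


Formula: CV% = (standard deviation / mean) * 100
Step 1: Ratio = 1.62 / 26.9 = 0.060223
Step 2: CV% = 0.060223 * 100 = 6.0223% ≈ 6.0%

6.0%


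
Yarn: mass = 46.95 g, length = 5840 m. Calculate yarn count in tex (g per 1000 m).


Formula: Tex = (mass_g / length_m) * 1000
Substituting: Tex = (46.95 / 5840) * 1000
Intermediate: 46.95 / 5840 = 0.00803938 g/m
Tex = 0.00803938 * 1000 = 8.04 tex

8.04 tex


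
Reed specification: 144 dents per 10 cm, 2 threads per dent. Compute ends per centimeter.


Formula: EPC = (dents per 10 cm * ends per dent) / 10
Step 1: Total ends per 10 cm = 144 * 2 = 288
Step 2: EPC = 288 / 10 = 28.8 ends/cm

28.8 ends/cm


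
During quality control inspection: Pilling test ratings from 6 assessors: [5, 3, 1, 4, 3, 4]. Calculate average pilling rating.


Formula: Mean = sum / count
Sum = 5 + 3 + 1 + 4 + 3 + 4 = 20
Mean = 20 / 6 = 3.3

3.3


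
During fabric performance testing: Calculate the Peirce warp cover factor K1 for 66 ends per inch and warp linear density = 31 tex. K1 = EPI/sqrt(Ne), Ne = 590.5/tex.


Formula: K1 = EPI / sqrt(Ne), with Ne = 590.5 / tex_warp
Step 1: Ne = 590.5 / 31 = 19.048
Step 2: sqrt(Ne) = sqrt(19.048) = 4.3644
Step 3: K1 = 66 / 4.3644 = 15.1

15.1


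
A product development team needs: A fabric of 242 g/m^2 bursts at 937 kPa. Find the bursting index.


Formula: Bursting Index = Bursting Strength / Fabric GSM
BI = 937 kPa / 242 g/m^2
BI = 3.872 kPa/(g/m^2)

3.872 kPa/(g/m^2)


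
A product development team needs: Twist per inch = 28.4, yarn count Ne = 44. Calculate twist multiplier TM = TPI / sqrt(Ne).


Formula: TM = TPI / sqrt(Ne)
Step 1: sqrt(Ne) = sqrt(44) = 6.6332
Step 2: TM = 28.4 / 6.6332 = 4.28

4.28 TM


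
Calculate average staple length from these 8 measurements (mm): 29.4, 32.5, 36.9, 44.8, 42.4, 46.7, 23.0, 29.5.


Formula: Mean = sum of lengths / count
Sum = 29.4 + 32.5 + 36.9 + 44.8 + 42.4 + 46.7 + 23.0 + 29.5
Sum = 285.2 mm
Mean = 285.2 / 8 = 35.65 mm

35.65 mm


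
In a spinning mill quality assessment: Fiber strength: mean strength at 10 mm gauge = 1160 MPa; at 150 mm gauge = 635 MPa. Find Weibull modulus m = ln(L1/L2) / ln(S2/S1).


Formula: m = ln(L1/L2) / ln(S2/S1)
Step 1: ln(L1/L2) = ln(10/150) = -2.70805
Step 2: S2/S1 = 635/1160 = 0.54741
Step 3: ln(S2/S1) = ln(0.54741) = -0.60256
Step 4: m = -2.70805 / -0.60256 = 4.49

4.49 (Weibull m)


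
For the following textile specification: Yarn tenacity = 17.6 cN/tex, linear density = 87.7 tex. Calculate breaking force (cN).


Formula: Breaking force = Tenacity * Linear density
F = 17.6 cN/tex * 87.7 tex
F = 1543.52 cN

1543.52 cN


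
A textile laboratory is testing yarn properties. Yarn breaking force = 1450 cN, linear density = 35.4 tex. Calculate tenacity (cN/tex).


Formula: Tenacity = Breaking force / Linear density
Tenacity = 1450 cN / 35.4 tex
Tenacity = 40.96 cN/tex

40.96 cN/tex


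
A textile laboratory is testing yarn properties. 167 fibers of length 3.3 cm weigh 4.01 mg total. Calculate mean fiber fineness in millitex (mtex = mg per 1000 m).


Formula: fineness (mtex) = mass (mg) / total length (km) = (mass_mg / total_length_m) * 1000
Step 1: Convert fiber length: 3.3 cm = 0.033 m
Step 2: Total fiber length = 167 * 0.033 = 5.511 m
Step 3: Linear density = 4.01 mg / 5.511 m = 0.7276 mg/m
Step 4: fineness = 0.7276 * 1000 = 727.6 mtex

727.6 mtex


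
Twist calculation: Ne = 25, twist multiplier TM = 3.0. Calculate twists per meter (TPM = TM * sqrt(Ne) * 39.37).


Formula: TPM = TM * sqrt(Ne) * 39.37
Step 1: sqrt(Ne) = sqrt(25) = 5
Step 2: TM * sqrt(Ne) = 3.0 * 5 = 15
Step 3: TPM = 15 * 39.37 = 591 twists/m

591 twists/m


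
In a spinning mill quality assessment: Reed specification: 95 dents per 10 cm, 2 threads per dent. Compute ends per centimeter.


Formula: EPC = (dents per 10 cm * ends per dent) / 10
Step 1: Total ends per 10 cm = 95 * 2 = 190
Step 2: EPC = 190 / 10 = 19.0 ends/cm

19.0 ends/cm


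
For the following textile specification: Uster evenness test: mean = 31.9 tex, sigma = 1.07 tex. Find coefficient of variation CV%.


Formula: CV% = (standard deviation / mean) * 100
Step 1: Ratio = 1.07 / 31.9 = 0.033542
Step 2: CV% = 0.033542 * 100 = 3.3542% ≈ 3.4%

3.4%


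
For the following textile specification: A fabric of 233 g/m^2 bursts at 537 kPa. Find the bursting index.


Formula: Bursting Index = Bursting Strength / Fabric GSM
BI = 537 kPa / 233 g/m^2
BI = 2.305 kPa/(g/m^2)

2.305 kPa/(g/m^2)


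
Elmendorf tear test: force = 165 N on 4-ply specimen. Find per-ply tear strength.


Formula: Per-ply strength = Total force / Number of plies
Per-ply = 165 N / 4
Per-ply = 41.25 N

41.25 N


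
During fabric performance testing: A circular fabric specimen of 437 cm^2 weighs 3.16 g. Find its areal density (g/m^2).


Formula: GSM = mass_g / area_m2
Step 1: Convert area: 437 cm^2 = 437 / 10000 = 0.0437 m^2
Step 2: GSM = 3.16 g / 0.0437 m^2 = 72.3 g/m^2

72.3 g/m^2


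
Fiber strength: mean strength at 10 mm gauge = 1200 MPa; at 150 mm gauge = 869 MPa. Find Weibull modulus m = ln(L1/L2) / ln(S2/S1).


Formula: m = ln(L1/L2) / ln(S2/S1)
Step 1: ln(L1/L2) = ln(10/150) = -2.70805
Step 2: S2/S1 = 869/1200 = 0.72417
Step 3: ln(S2/S1) = ln(0.72417) = -0.32273
Step 4: m = -2.70805 / -0.32273 = 8.39

8.39 (Weibull m)


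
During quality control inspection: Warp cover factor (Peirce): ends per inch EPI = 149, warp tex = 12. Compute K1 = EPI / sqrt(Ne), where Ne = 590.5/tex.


Formula: K1 = EPI / sqrt(Ne), with Ne = 590.5 / tex_warp
Step 1: Ne = 590.5 / 12 = 49.208
Step 2: sqrt(Ne) = sqrt(49.208) = 7.0148
Step 3: K1 = 149 / 7.0148 = 21.2

21.2


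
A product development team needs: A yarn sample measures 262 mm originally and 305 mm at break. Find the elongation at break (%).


Formula: Elongation (%) = ((L_break - L0) / L0) * 100
Step 1: Extension = 305 - 262 = 43 mm
Step 2: Elongation = (43 / 262) * 100
Step 3: Elongation = 0.164122 * 100 = 16.4122% ≈ 16.4%

16.4%


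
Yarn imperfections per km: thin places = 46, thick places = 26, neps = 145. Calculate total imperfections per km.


Formula: Total = thin places + thick places + neps
Total = 46 + 26 + 145
Total = 217 imperfections/km

217 imperfections/km


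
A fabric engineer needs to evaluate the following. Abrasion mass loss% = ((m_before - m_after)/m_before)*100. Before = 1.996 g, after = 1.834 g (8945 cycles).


Formula: Mass loss% = ((m_before - m_after) / m_before) * 100
Step 1: Mass loss = 1.996 - 1.834 = 0.162 g
Step 2: Ratio = 0.162 / 1.996 = 0.0811623
Step 3: Mass loss% = 0.0811623 * 100 = 8.11623% ≈ 8.12%

8.12%


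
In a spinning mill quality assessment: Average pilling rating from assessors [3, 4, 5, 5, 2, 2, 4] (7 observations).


Formula: Mean = sum / count
Sum = 3 + 4 + 5 + 5 + 2 + 2 + 4 = 25
Mean = 25 / 7 = 3.6

3.6


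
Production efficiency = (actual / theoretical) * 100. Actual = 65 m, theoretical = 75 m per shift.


Formula: Efficiency% = (Actual output / Theoretical output) * 100
Efficiency% = (65 / 75) * 100
Efficiency% = 0.866667 * 100 = 86.6667% ≈ 86.7%

86.7%


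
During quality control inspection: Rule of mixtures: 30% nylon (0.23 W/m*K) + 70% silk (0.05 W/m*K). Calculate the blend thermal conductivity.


Formula: Blend property = (fraction_A * property_A) + (fraction_B * property_B)
Step 1: Contribution A = 30/100 * 0.23 W/m*K = 0.069 W/m*K
Step 2: Contribution B = 70/100 * 0.05 W/m*K = 0.035 W/m*K
Step 3: Blend thermal conductivity = 0.069 + 0.035 = 0.104 W/m*K

0.104 W/m*K


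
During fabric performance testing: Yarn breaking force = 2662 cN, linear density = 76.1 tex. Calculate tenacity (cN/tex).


Formula: Tenacity = Breaking force / Linear density
Tenacity = 2662 cN / 76.1 tex
Tenacity = 34.98 cN/tex

34.98 cN/tex


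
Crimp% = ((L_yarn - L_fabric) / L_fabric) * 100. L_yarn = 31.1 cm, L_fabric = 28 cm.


Formula: Crimp% = ((L_yarn - L_fabric) / L_fabric) * 100
Step 1: Extension = 31.1 - 28 = 3.1 cm
Step 2: Crimp% = (3.1 / 28) * 100
Step 3: Crimp% = 0.110714 * 100 = 11.0714% ≈ 11.1%

11.1%


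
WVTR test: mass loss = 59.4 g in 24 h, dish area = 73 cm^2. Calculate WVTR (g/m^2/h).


Formula: WVTR = mass_loss / (area * time)
Step 1: Convert area: 73 cm^2 = 0.0073 m^2
Step 2: WVTR = 59.4 g / (0.0073 m^2 * 24 h)
Step 3: WVTR = 59.4 / 0.1752 = 339.0 g/m^2/h

339.0 g/m^2/h


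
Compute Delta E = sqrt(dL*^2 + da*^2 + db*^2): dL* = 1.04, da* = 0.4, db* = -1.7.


Formula: Delta E = sqrt(dL*^2 + da*^2 + db*^2)
Step 1: dL*^2 = 1.04^2 = 1.0816
Step 2: da*^2 = 0.4^2 = 0.16
Step 3: db*^2 = (-1.7)^2 = 2.89
Step 4: Sum = 1.0816 + 0.16 + 2.89 = 4.1316
Step 5: Delta E = sqrt(4.1316) = 2.03

2.03 Delta E


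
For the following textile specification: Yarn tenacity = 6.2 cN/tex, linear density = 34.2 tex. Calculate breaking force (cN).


Formula: Breaking force = Tenacity * Linear density
F = 6.2 cN/tex * 34.2 tex
F = 212.04 cN

212.04 cN


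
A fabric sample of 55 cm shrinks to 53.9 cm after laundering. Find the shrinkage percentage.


Formula: Shrinkage% = ((L_before - L_after) / L_before) * 100
Step 1: Shrinkage = 55 - 53.9 = 1.1 cm
Step 2: Shrinkage% = (1.1 / 55) * 100
Step 3: Shrinkage% = 0.02 * 100 = 2.0%

2.0%


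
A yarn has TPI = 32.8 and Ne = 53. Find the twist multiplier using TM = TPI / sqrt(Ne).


Formula: TM = TPI / sqrt(Ne)
Step 1: sqrt(Ne) = sqrt(53) = 7.2801
Step 2: TM = 32.8 / 7.2801 = 4.51

4.51 TM


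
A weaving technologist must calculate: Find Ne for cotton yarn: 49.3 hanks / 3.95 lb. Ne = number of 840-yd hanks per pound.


Formula: Ne = hanks / mass_lb
Substituting: Ne = 49.3 / 3.95
Ne = 12.5

12.5 Ne


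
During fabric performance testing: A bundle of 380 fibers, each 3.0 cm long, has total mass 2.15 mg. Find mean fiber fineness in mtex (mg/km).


Formula: fineness (mtex) = mass (mg) / total length (km) = (mass_mg / total_length_m) * 1000
Step 1: Convert fiber length: 3.0 cm = 0.03 m
Step 2: Total fiber length = 380 * 0.03 = 11.4 m
Step 3: Linear density = 2.15 mg / 11.4 m = 0.1886 mg/m
Step 4: fineness = 0.1886 * 1000 = 188.6 mtex

188.6 mtex


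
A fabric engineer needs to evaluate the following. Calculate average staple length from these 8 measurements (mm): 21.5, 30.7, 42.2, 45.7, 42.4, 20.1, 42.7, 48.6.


Formula: Mean = sum of lengths / count
Sum = 21.5 + 30.7 + 42.2 + 45.7 + 42.4 + 20.1 + 42.7 + 48.6
Sum = 293.9 mm
Mean = 293.9 / 8 = 36.74 mm

36.74 mm


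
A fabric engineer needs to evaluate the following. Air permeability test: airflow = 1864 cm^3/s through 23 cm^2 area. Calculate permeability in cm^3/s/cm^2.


Formula: Air Permeability = Airflow / Test Area
AP = 1864 cm^3/s / 23 cm^2
AP = 81.0 cm^3/s/cm^2

81.0 cm^3/s/cm^2


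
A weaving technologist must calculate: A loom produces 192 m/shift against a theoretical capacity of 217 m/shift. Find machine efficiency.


Formula: Efficiency% = (Actual output / Theoretical output) * 100
Efficiency% = (192 / 217) * 100
Efficiency% = 0.884793 * 100 = 88.4793% ≈ 88.5%

88.5%


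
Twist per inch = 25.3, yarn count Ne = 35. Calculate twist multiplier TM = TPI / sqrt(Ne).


Formula: TM = TPI / sqrt(Ne)
Step 1: sqrt(Ne) = sqrt(35) = 5.9161
Step 2: TM = 25.3 / 5.9161 = 4.28

4.28 TM


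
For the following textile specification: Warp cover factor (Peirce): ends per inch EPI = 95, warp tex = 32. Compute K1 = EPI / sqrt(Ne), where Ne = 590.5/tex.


Formula: K1 = EPI / sqrt(Ne), with Ne = 590.5 / tex_warp
Step 1: Ne = 590.5 / 32 = 18.453
Step 2: sqrt(Ne) = sqrt(18.453) = 4.2957
Step 3: K1 = 95 / 4.2957 = 22.1

22.1


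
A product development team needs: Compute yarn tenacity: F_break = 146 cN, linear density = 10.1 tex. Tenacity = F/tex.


Formula: Tenacity = Breaking force / Linear density
Tenacity = 146 cN / 10.1 tex
Tenacity = 14.46 cN/tex

14.46 cN/tex


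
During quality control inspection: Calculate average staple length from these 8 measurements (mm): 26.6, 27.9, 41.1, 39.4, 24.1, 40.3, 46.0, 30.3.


Formula: Mean = sum of lengths / count
Sum = 26.6 + 27.9 + 41.1 + 39.4 + 24.1 + 40.3 + 46.0 + 30.3
Sum = 275.7 mm
Mean = 275.7 / 8 = 34.46 mm

34.46 mm


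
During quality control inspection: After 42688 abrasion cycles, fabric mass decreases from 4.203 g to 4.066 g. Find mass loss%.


Formula: Mass loss% = ((m_before - m_after) / m_before) * 100
Step 1: Mass loss = 4.203 - 4.066 = 0.137 g
Step 2: Ratio = 0.137 / 4.203 = 0.0325958
Step 3: Mass loss% = 0.0325958 * 100 = 3.25958% ≈ 3.26%

3.26%


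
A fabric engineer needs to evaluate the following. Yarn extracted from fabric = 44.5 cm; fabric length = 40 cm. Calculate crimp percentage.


Formula: Crimp% = ((L_yarn - L_fabric) / L_fabric) * 100
Step 1: Extension = 44.5 - 40 = 4.5 cm
Step 2: Crimp% = (4.5 / 40) * 100
Step 3: Crimp% = 0.1125 * 100 = 11.25% ≈ 11.3%

11.3%


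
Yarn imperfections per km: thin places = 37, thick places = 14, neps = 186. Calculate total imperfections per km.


Formula: Total = thin places + thick places + neps
Total = 37 + 14 + 186
Total = 237 imperfections/km

237 imperfections/km


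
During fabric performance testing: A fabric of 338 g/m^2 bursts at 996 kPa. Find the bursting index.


Formula: Bursting Index = Bursting Strength / Fabric GSM
BI = 996 kPa / 338 g/m^2
BI = 2.947 kPa/(g/m^2)

2.947 kPa/(g/m^2)


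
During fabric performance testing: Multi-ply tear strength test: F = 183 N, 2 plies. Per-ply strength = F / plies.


Formula: Per-ply strength = Total force / Number of plies
Per-ply = 183 N / 2
Per-ply = 91.5 N

91.5 N


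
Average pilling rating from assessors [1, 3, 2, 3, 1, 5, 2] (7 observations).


Formula: Mean = sum / count
Sum = 1 + 3 + 2 + 3 + 1 + 5 + 2 = 17
Mean = 17 / 7 = 2.4

2.4


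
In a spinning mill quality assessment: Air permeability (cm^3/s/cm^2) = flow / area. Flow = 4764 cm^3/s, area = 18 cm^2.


Formula: Air Permeability = Airflow / Test Area
AP = 4764 cm^3/s / 18 cm^2
AP = 264.7 cm^3/s/cm^2

264.7 cm^3/s/cm^2


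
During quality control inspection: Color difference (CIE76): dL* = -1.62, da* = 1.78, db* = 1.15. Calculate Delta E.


Formula: Delta E = sqrt(dL*^2 + da*^2 + db*^2)
Step 1: dL*^2 = (-1.62)^2 = 2.6244
Step 2: da*^2 = 1.78^2 = 3.1684
Step 3: db*^2 = 1.15^2 = 1.3225
Step 4: Sum = 2.6244 + 3.1684 + 1.3225 = 7.1153
Step 5: Delta E = sqrt(7.1153) = 2.67

2.67 Delta E


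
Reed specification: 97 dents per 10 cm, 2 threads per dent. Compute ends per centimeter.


Formula: EPC = (dents per 10 cm * ends per dent) / 10
Step 1: Total ends per 10 cm = 97 * 2 = 194
Step 2: EPC = 194 / 10 = 19.4 ends/cm

19.4 ends/cm


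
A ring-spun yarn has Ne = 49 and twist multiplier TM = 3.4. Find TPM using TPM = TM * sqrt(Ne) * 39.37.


Formula: TPM = TM * sqrt(Ne) * 39.37
Step 1: sqrt(Ne) = sqrt(49) = 7
Step 2: TM * sqrt(Ne) = 3.4 * 7 = 23.8
Step 3: TPM = 23.8 * 39.37 = 937 twists/m

937 twists/m


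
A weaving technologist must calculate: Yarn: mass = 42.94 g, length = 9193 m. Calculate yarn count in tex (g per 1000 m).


Formula: Tex = (mass_g / length_m) * 1000
Substituting: Tex = (42.94 / 9193) * 1000
Intermediate: 42.94 / 9193 = 0.00467095 g/m
Tex = 0.00467095 * 1000 = 4.67 tex

4.67 tex


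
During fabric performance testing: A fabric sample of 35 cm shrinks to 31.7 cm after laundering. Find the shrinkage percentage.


Formula: Shrinkage% = ((L_before - L_after) / L_before) * 100
Step 1: Shrinkage = 35 - 31.7 = 3.3 cm
Step 2: Shrinkage% = (3.3 / 35) * 100
Step 3: Shrinkage% = 0.094286 * 100 = 9.4286% ≈ 9.4%

9.4%


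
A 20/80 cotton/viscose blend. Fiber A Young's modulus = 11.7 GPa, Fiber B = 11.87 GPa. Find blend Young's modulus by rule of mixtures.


Formula: Blend property = (fraction_A * property_A) + (fraction_B * property_B)
Step 1: Contribution A = 20/100 * 11.7 GPa = 2.34 GPa
Step 2: Contribution B = 80/100 * 11.87 GPa = 9.496 GPa
Step 3: Blend Young's modulus = 2.34 + 9.496 = 11.836 GPa

11.836 GPa


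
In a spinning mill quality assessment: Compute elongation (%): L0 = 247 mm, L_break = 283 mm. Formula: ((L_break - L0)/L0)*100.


Formula: Elongation (%) = ((L_break - L0) / L0) * 100
Step 1: Extension = 283 - 247 = 36 mm
Step 2: Elongation = (36 / 247) * 100
Step 3: Elongation = 0.145749 * 100 = 14.5749% ≈ 14.6%

14.6%


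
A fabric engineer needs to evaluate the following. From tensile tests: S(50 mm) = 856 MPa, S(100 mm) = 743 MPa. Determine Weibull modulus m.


Formula: m = ln(L1/L2) / ln(S2/S1)
Step 1: ln(L1/L2) = ln(50/100) = -0.69315
Step 2: S2/S1 = 743/856 = 0.86799
Step 3: ln(S2/S1) = ln(0.86799) = -0.14158
Step 4: m = -0.69315 / -0.14158 = 4.90

4.90 (Weibull m)


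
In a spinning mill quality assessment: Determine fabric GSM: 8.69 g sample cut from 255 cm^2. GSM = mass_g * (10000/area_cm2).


Formula: GSM = mass_g / area_m2
Step 1: Convert area: 255 cm^2 = 255 / 10000 = 0.0255 m^2
Step 2: GSM = 8.69 g / 0.0255 m^2 = 340.8 g/m^2

340.8 g/m^2


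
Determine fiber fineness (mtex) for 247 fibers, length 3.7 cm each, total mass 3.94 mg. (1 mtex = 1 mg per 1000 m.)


Formula: fineness (mtex) = mass (mg) / total length (km) = (mass_mg / total_length_m) * 1000
Step 1: Convert fiber length: 3.7 cm = 0.037 m
Step 2: Total fiber length = 247 * 0.037 = 9.139 m
Step 3: Linear density = 3.94 mg / 9.139 m = 0.4311 mg/m
Step 4: fineness = 0.4311 * 1000 = 431.1 mtex

431.1 mtex
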